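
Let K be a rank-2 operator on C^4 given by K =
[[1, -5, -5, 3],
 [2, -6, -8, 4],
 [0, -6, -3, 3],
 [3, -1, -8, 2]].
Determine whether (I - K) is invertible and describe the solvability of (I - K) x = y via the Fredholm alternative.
(I - K) is invertible (det(I - K) = -19 ≠ 0), so for every y in C^4 the equation (I - K) x = y has a unique solution.

K has rank 2 and factors as K = U V^T = u1 v1^T + u2 v2^T with u1 = (1, 2, 0, 3), v1 = (1, -1, -3, 1), u2 = (2, 2, 3, -1), v2 = (0, -2, -1, 1) (multiplying out reproduces the displayed K). The nonzero eigenvalues of U V^T coincide with those of the 2 x 2 matrix G = V^T U = [[v1·u1, v1·u2], [v2·u1, v2·u2]] = [[2, -10], [-1, -8]], and by the Sylvester determinant identity det(I_4 - U V^T) = det(I_2 - V^T U) = det([[-1, 10], [1, 9]]) = (-1)(9) - (10)(1) = -19. (Direct check: I - K =
[[0, 5, 5, -3],
 [-2, 7, 8, -4],
 [0, 6, 4, -3],
 [-3, 1, 8, -1]]
has determinant -19.) The finite-dimensional Fredholm alternative says: either (I - K) is invertible, or ker(I - K) ≠ {0} and then range(I - K) = ker((I - K)^*)^⊥, with dim ker(I - K) = dim ker((I - K)^*). Since det(I - K) ≠ 0, 1 is not an eigenvalue of K and ker(I - K) = {0}, so we are in the first case: for every y there is a unique x = (I - K)^(-1) y. (Explicitly, by the Woodbury identity, (I - U V^T)^(-1) = I + U (I_2 - G)^(-1) V^T.)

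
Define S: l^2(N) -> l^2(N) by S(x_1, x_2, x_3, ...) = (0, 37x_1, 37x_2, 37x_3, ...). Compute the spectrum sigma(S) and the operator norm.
sigma(S) = closed disk {z in C : |z| ≤ 37}; ||S|| = 37

Note S = 37·U where U is the unit right shift (U x)_k = x_{k-1} (with x_0 := 0); so ||S|| = 37||U|| and sigma(S) = 37·sigma(U). ||S x||^2 = sum_{k≥1} |37x_k|^2 = 1369||x||^2, so ||S|| = 37 and sigma(S) ⊂ {|z| ≤ 37}. For any |lambda| < 37, the equation (S - lambda I) x = 0 forces x_1 = 0, then 37x_k = lambda x_{k+1} ⇒ x = 0, so S has no eigenvalues. But (S - lambda I) is not surjective for |lambda| < 37: solving (S - lambda I) x = e_1 would require x_n proportional to (lambda/37)^(-n), which is not in l^2. So every |lambda| < 37 lies in the residual spectrum. The boundary |lambda| = 37 is in the approximate point spectrum (the spectrum is closed). Hence sigma(S) is the closed disk of radius 37.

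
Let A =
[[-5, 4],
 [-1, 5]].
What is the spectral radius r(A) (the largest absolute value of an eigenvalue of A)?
r(A) = sqrt(84)/2 ≈ 4.5826

The eigenvalues of A are the roots of its characteristic polynomial. With M = A (coefficients from the trace and determinant):
  p(λ) = det(λ I - M) = λ^2 - 21.
For λ^2 - 21 the discriminant is 84. It is nonnegative but not a perfect square, so the roots are real and irrational: λ = ± sqrt(84)/2 ≈ 4.5826, -4.5826.
Thus the eigenvalues (to 4 decimals) are 4.5826 (modulus 4.5826); -4.5826 (modulus 4.5826). The spectral radius is the largest modulus: r(A) = sqrt(84)/2 ≈ 4.5826. (Cross-check: r(A) ≤ ||A||_2 ≈ 7.7202; equality holds whenever A is normal, though it can also hold for some non-normal A.)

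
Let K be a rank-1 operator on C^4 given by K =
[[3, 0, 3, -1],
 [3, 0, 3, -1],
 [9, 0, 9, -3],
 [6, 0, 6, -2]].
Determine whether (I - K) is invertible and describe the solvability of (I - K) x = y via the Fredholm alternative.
(I - K) is invertible (det(I - K) = -9 ≠ 0), so for every y in C^4 the equation (I - K) x = y has a unique solution.

K has rank 1, so it is an outer product K = u v^T: every row of K is a multiple of one row vector. Reading off the entries, u = (-1, -1, -3, -2) and v = (-3, 0, -3, 1) (row i of K equals u_i·v^T). A rank-one matrix u v^T satisfies K u = u (v·u) and kills the (3)-dimensional subspace v^⊥, so its characteristic polynomial is lambda^3 (lambda - v·u) with v·u = tr K = 10. Hence the eigenvalues of I - K are 1 (multiplicity 3) and 1 - (10) = -9, so det(I - K) = -9. (Direct check: I - K =
[[-2, 0, -3, 1],
 [-3, 1, -3, 1],
 [-9, 0, -8, 3],
 [-6, 0, -6, 3]]
has determinant -9.) The finite-dimensional Fredholm alternative says: either (I - K) is invertible, or ker(I - K) ≠ {0} and then range(I - K) = ker((I - K)^*)^⊥, with dim ker(I - K) = dim ker((I - K)^*). Since det(I - K) ≠ 0, 1 is not an eigenvalue of K and ker(I - K) = {0}, so we are in the first case: for every y there is a unique x = (I - K)^(-1) y. Explicitly, by the Sherman–Morrison formula, (I - u v^T)^(-1) = I + u v^T/(1 - v·u), i.e. (I - K)^(-1) = I + K/(-9).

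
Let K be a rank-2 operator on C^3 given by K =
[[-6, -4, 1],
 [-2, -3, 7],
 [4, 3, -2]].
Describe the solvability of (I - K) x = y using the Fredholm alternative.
(I - K) is invertible (det(I - K) = 15 ≠ 0), so for every y in C^3 the equation (I - K) x = y has a unique solution.

K has rank 2 and factors as K = U V^T = u1 v1^T + u2 v2^T with u1 = (1, 2, -1), v1 = (-2, -2, 3), u2 = (2, -1, -1), v2 = (-2, -1, -1) (multiplying out reproduces the displayed K). The nonzero eigenvalues of U V^T coincide with those of the 2 x 2 matrix G = V^T U = [[v1·u1, v1·u2], [v2·u1, v2·u2]] = [[-9, -5], [-3, -2]], and by the Sylvester determinant identity det(I_3 - U V^T) = det(I_2 - V^T U) = det([[10, 5], [3, 3]]) = (10)(3) - (5)(3) = 15. (Direct check: I - K =
[[7, 4, -1],
 [2, 4, -7],
 [-4, -3, 3]]
has determinant 15.) The finite-dimensional Fredholm alternative says: either (I - K) is invertible, or ker(I - K) ≠ {0} and then range(I - K) = ker((I - K)^*)^⊥, with dim ker(I - K) = dim ker((I - K)^*). Since det(I - K) ≠ 0, 1 is not an eigenvalue of K and ker(I - K) = {0}, so we are in the first case: for every y there is a unique x = (I - K)^(-1) y. (Explicitly, by the Woodbury identity, (I - U V^T)^(-1) = I + U (I_2 - G)^(-1) V^T.)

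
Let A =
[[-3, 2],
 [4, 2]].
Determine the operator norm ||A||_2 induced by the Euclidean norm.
||A||_2 = sqrt((33 + sqrt(305))/2) ≈ 5.0232 (= sqrt(largest eigenvalue of A^T A))

||A||_2 = sigma_max(A) = sqrt(lambda_max(A^T A)). Form the symmetric matrix M = A^T A =
[[25, 2],
 [2, 8]].
Its characteristic polynomial (trace, determinant of M give the coefficients) is
  p(λ) = det(λ I - M) = λ^2 - 33λ + 196.
For λ^2 - 33λ + 196 the discriminant is 305. It is nonnegative but not a perfect square, so the roots are real and irrational: λ = (33 ± sqrt(305))/2 ≈ 25.2321, 7.7679.
So the eigenvalues of A^T A are ≈ 7.7679, 25.2321 (all ≥ 0, as they must be for A^T A). The largest is λ_max = (33 + sqrt(305))/2 ≈ 25.2321, hence ||A||_2 = sqrt(λ_max) = sqrt((33 + sqrt(305))/2) ≈ 5.0232.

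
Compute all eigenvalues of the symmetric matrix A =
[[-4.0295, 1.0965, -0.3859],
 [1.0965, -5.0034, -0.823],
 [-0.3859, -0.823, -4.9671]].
sigma(A) ≈ {-6, -5, -3}

A is real symmetric, so its spectrum consists of real eigenvalues. Expanding the characteristic polynomial of the displayed matrix gives
  det(λ I - A) = p(λ) = λ^3 + (14)λ^2 + (63)λ + (90).
Solving p(λ) = 0 yields eigenvalues ≈ -6, -5, -3. (A is shown rounded to 4 decimals, so these recover the underlying integer eigenvalues to within that precision.)
Verification: the trace of A = -14 equals the sum of eigenvalues -14, and det(A) ≈ -89.9998 matches the eigenvalue product -90.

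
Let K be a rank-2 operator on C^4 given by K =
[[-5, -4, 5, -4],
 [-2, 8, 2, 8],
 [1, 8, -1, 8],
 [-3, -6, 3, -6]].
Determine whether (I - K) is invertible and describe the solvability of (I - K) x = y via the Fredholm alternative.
(I - K) is invertible (det(I - K) = -67 ≠ 0), so for every y in C^4 the equation (I - K) x = y has a unique solution.

K has rank 2 and factors as K = U V^T = u1 v1^T + u2 v2^T with u1 = (1, 2, 1, 0), v1 = (-2, 2, 2, 2), u2 = (3, -2, -3, 3), v2 = (-1, -2, 1, -2) (multiplying out reproduces the displayed K). The nonzero eigenvalues of U V^T coincide with those of the 2 x 2 matrix G = V^T U = [[v1·u1, v1·u2], [v2·u1, v2·u2]] = [[4, -10], [-4, -8]], and by the Sylvester determinant identity det(I_4 - U V^T) = det(I_2 - V^T U) = det([[-3, 10], [4, 9]]) = (-3)(9) - (10)(4) = -67. (Direct check: I - K =
[[6, 4, -5, 4],
 [2, -7, -2, -8],
 [-1, -8, 2, -8],
 [3, 6, -3, 7]]
has determinant -67.) The finite-dimensional Fredholm alternative says: either (I - K) is invertible, or ker(I - K) ≠ {0} and then range(I - K) = ker((I - K)^*)^⊥, with dim ker(I - K) = dim ker((I - K)^*). Since det(I - K) ≠ 0, 1 is not an eigenvalue of K and ker(I - K) = {0}, so we are in the first case: for every y there is a unique x = (I - K)^(-1) y. (Explicitly, by the Woodbury identity, (I - U V^T)^(-1) = I + U (I_2 - G)^(-1) V^T.)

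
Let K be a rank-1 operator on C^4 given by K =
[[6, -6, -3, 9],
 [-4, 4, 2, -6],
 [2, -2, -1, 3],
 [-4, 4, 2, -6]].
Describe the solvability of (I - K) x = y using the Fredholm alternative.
(I - K) is invertible (det(I - K) = -2 ≠ 0), so for every y in C^4 the equation (I - K) x = y has a unique solution.

K has rank 1, so it is an outer product K = u v^T: every row of K is a multiple of one row vector. Reading off the entries, u = (3, -2, 1, -2) and v = (2, -2, -1, 3) (row i of K equals u_i·v^T). A rank-one matrix u v^T satisfies K u = u (v·u) and kills the (3)-dimensional subspace v^⊥, so its characteristic polynomial is lambda^3 (lambda - v·u) with v·u = tr K = 3. Hence the eigenvalues of I - K are 1 (multiplicity 3) and 1 - (3) = -2, so det(I - K) = -2. (Direct check: I - K =
[[-5, 6, 3, -9],
 [4, -3, -2, 6],
 [-2, 2, 2, -3],
 [4, -4, -2, 7]]
has determinant -2.) The finite-dimensional Fredholm alternative says: either (I - K) is invertible, or ker(I - K) ≠ {0} and then range(I - K) = ker((I - K)^*)^⊥, with dim ker(I - K) = dim ker((I - K)^*). Since det(I - K) ≠ 0, 1 is not an eigenvalue of K and ker(I - K) = {0}, so we are in the first case: for every y there is a unique x = (I - K)^(-1) y. Explicitly, by the Sherman–Morrison formula, (I - u v^T)^(-1) = I + u v^T/(1 - v·u), i.e. (I - K)^(-1) = I + K/(-2).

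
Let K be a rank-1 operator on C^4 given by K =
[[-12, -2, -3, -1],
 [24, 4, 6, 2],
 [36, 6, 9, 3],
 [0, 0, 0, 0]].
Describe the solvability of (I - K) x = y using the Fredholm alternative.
(I - K) is singular (det(I - K) = 0, i.e. 1 ∈ sigma(K)). (I - K) x = y is solvable iff y ⊥ ker((I - K)^*) = span{(-12, -2, -3, -1)}, i.e. iff -12y_1 - 2y_2 - 3y_3 - y_4 = 0. When solvable, the solutions are x = y + c·(1, -2, -3, 0), c arbitrary (ker(I - K) = span{(1, -2, -3, 0)}, dimension 1).

K has rank 1, so it is an outer product K = u v^T: every row of K is a multiple of one row vector. Reading off the entries, u = (1, -2, -3, 0) and v = (-12, -2, -3, -1) (row i of K equals u_i·v^T). A rank-one matrix u v^T satisfies K u = u (v·u) and kills the (3)-dimensional subspace v^⊥, so its characteristic polynomial is lambda^3 (lambda - v·u) with v·u = tr K = 1. Hence the eigenvalues of I - K are 1 (multiplicity 3) and 1 - (1) = 0, so det(I - K) = 0. (Direct check: I - K =
[[13, 2, 3, 1],
 [-24, -3, -6, -2],
 [-36, -6, -8, -3],
 [0, 0, 0, 1]]
has determinant 0.) So 1 is an eigenvalue of K and (I - K) is not invertible. The finite-dimensional Fredholm alternative says: either (I - K) is invertible, or ker(I - K) ≠ {0} and then range(I - K) = ker((I - K)^*)^⊥, with dim ker(I - K) = dim ker((I - K)^*). We are in the second case, so we need both kernels. Kernel of I - K: (I - K) u = u - u (v·u) = u - u = 0, so ker(I - K) = span{u} = span{(1, -2, -3, 0)} (it is exactly 1-dimensional because rank(I - K) = 3). Kernel of the adjoint: K is real, so (I - K)^* = I - K^T = I - v u^T, and (I - v u^T) v = v - v (u·v) = 0; hence ker((I - K)^*) = span{v} = span{(-12, -2, -3, -1)}. Therefore (I - K) x = y is solvable iff <y, v> = 0, i.e. iff -12y_1 - 2y_2 - 3y_3 - y_4 = 0. When this holds, K y = u (v·y) = 0, so (I - K) y = y and x = y is a particular solution; the full solution set is the line x = y + c·u = y + c·(1, -2, -3, 0), c ∈ C.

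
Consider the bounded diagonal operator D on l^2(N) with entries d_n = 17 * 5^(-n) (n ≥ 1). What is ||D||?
||D|| = 17/5 (attained at n = 1)

For D diagonal, ||D|| = sup_n |d_n|. The sequence d_n = 17 * 5^(-n) is positive and strictly decreasing (ratio 5^(-1) < 1), so the supremum is d_1 = 17/5. Hence ||D|| = 17/5.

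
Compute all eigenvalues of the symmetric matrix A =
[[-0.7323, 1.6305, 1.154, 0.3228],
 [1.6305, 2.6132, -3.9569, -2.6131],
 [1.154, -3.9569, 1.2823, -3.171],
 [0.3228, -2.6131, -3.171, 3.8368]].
sigma(A) ≈ {-5, 0, 6} (6 with multiplicity 2)

A is real symmetric, so its spectrum consists of real eigenvalues. Expanding the characteristic polynomial of the displayed matrix gives
  det(λ I - A) = p(λ) = λ^4 + (-7)λ^3 + (-24)λ^2 + (180.0014)λ + (0).
Solving p(λ) = 0 yields eigenvalues ≈ -5, 0, 6, 6. (A is shown rounded to 4 decimals, so these recover the underlying integer eigenvalues to within that precision.)
Verification: the trace of A = 7 equals the sum of eigenvalues 7, and det(A) ≈ 0.0002 matches the eigenvalue product 0.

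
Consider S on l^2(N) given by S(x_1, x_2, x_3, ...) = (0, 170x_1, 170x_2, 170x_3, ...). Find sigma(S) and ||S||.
sigma(S) = closed disk {z in C : |z| ≤ 170}; ||S|| = 170

Note S = 170·U where U is the unit right shift (U x)_k = x_{k-1} (with x_0 := 0); so ||S|| = 170||U|| and sigma(S) = 170·sigma(U). ||S x||^2 = sum_{k≥1} |170x_k|^2 = 28900||x||^2, so ||S|| = 170 and sigma(S) ⊂ {|z| ≤ 170}. For any |lambda| < 170, the equation (S - lambda I) x = 0 forces x_1 = 0, then 170x_k = lambda x_{k+1} ⇒ x = 0, so S has no eigenvalues. But (S - lambda I) is not surjective for |lambda| < 170: solving (S - lambda I) x = e_1 would require x_n proportional to (lambda/170)^(-n), which is not in l^2. So every |lambda| < 170 lies in the residual spectrum. The boundary |lambda| = 170 is in the approximate point spectrum (the spectrum is closed). Hence sigma(S) is the closed disk of radius 170.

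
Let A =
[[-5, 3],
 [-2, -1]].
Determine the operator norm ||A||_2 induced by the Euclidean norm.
||A||_2 = sqrt((39 + sqrt(1037))/2) ≈ 5.9667 (= sqrt(largest eigenvalue of A^T A))

||A||_2 = sigma_max(A) = sqrt(lambda_max(A^T A)). Form the symmetric matrix M = A^T A =
[[29, -13],
 [-13, 10]].
Its characteristic polynomial (trace, determinant of M give the coefficients) is
  p(λ) = det(λ I - M) = λ^2 - 39λ + 121.
For λ^2 - 39λ + 121 the discriminant is 1037. It is nonnegative but not a perfect square, so the roots are real and irrational: λ = (39 ± sqrt(1037))/2 ≈ 35.6012, 3.3988.
So the eigenvalues of A^T A are ≈ 3.3988, 35.6012 (all ≥ 0, as they must be for A^T A). The largest is λ_max = (39 + sqrt(1037))/2 ≈ 35.6012, hence ||A||_2 = sqrt(λ_max) = sqrt((39 + sqrt(1037))/2) ≈ 5.9667.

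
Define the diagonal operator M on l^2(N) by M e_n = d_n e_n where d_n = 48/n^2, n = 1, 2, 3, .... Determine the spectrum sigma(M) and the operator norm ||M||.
sigma(M) = {48/n^2 : n ≥ 1} ∪ {0}; ||M|| = 48

A bounded diagonal operator on l^2 with diagonal entries d_n has spectrum equal to the closure of {d_n : n ≥ 1}: every d_n is an eigenvalue (with eigenvector e_n), so {d_n} ⊂ sigma(M); the spectrum is closed, so its closure is too; and for lambda not in the closure, (M - lambda I) has bounded inverse (the diagonal entries 1/(d_n - lambda) are bounded). For our sequence d_n = 48/n^2, n = 1, 2, 3, ...:
  - {d_n} = {48/n^2 : n ≥ 1}; the only limit point is 0
  - closure = {48/n^2 : n ≥ 1} ∪ {0}
For the norm: a diagonal operator has ||M|| = sup_n |d_n|. Here d_n = 48/n^2 is positive and decreasing, so sup_n |d_n| = d_1 = 48. So ||M|| = 48.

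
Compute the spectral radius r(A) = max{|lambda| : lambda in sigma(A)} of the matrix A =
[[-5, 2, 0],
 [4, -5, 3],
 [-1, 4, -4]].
r(A) ≈ 9.3448

The eigenvalues of A are the roots of its characteristic polynomial. With M = A (coefficients from the trace, the sum of principal 2x2 minors, and det A):
  p(λ) = det(λ I - M) = λ^3 + 14λ^2 + 45λ + 14.
No integer candidate from the rational root theorem (±divisors of 14) is a root, so the roots are irrational. The cubic discriminant is Δ = 32204 > 0, so there are three distinct real roots. p(-10) = -36 and p(-9) = 14 have opposite signs, so a root lies in (-10, -9); Newton's method refines it to λ ≈ -9.3448. p(-5) = 14 and p(-4) = -6 have opposite signs, so a root lies in (-5, -4); Newton's method refines it to λ ≈ -4.3074. p(-1) = -18 and p(0) = 14 have opposite signs, so a root lies in (-1, 0); Newton's method refines it to λ ≈ -0.3478. Check (Vieta): the three roots sum to -14, matching tr M = -14.
Thus the eigenvalues (to 4 decimals) are -9.3448 (modulus 9.3448); -4.3074 (modulus 4.3074); -0.3478 (modulus 0.3478). The spectral radius is the largest modulus: r(A) ≈ 9.3448. (Cross-check: r(A) ≤ ||A||_2 ≈ 9.6968; equality holds whenever A is normal, though it can also hold for some non-normal A.)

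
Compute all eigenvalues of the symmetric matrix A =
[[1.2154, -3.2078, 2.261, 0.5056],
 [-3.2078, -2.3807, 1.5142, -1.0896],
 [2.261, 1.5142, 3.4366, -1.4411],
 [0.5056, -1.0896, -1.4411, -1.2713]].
sigma(A) ≈ {-5, -2, 3, 5}

A is real symmetric, so its spectrum consists of real eigenvalues. Expanding the characteristic polynomial of the displayed matrix gives
  det(λ I - A) = p(λ) = λ^4 + (-1)λ^3 + (-31)λ^2 + (25)λ + (150).
Solving p(λ) = 0 yields eigenvalues ≈ -5, -2, 3, 5. (A is shown rounded to 4 decimals, so these recover the underlying integer eigenvalues to within that precision.)
Verification: the trace of A = 1 equals the sum of eigenvalues 1, and det(A) ≈ 149.9997 matches the eigenvalue product 150.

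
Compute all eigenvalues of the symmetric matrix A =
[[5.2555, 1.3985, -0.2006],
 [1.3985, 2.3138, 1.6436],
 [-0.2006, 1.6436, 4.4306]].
sigma(A) ≈ {1, 5, 6}

A is real symmetric, so its spectrum consists of real eigenvalues. Expanding the characteristic polynomial of the displayed matrix gives
  det(λ I - A) = p(λ) = λ^3 + (-12)λ^2 + (41)λ + (-29.9989).
Solving p(λ) = 0 yields eigenvalues ≈ 1, 5, 6. (A is shown rounded to 4 decimals, so these recover the underlying integer eigenvalues to within that precision.)
Verification: the trace of A = 12 equals the sum of eigenvalues 12, and det(A) ≈ 29.9989 matches the eigenvalue product 30.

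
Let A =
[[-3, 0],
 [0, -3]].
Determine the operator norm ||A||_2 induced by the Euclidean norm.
||A||_2 = 3 (= sqrt(largest eigenvalue of A^T A))

||A||_2 = sigma_max(A) = sqrt(lambda_max(A^T A)). Form the symmetric matrix M = A^T A =
[[9, 0],
 [0, 9]].
Its characteristic polynomial (trace, determinant of M give the coefficients) is
  p(λ) = det(λ I - M) = λ^2 - 18λ + 81.
For λ^2 - 18λ + 81 the discriminant is 0. It is a perfect square (0^2), so the roots are rational: λ = (18 ± 0)/2 = 9, 9.
So the eigenvalues of A^T A are ≈ 9, 9 (all ≥ 0, as they must be for A^T A). The largest is λ_max = 9, hence ||A||_2 = sqrt(λ_max) = 3.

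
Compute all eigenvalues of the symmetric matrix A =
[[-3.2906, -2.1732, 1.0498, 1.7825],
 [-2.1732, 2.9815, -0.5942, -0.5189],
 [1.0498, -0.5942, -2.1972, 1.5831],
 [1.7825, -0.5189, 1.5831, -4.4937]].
sigma(A) ≈ {-6, -4, -1, 4}

A is real symmetric, so its spectrum consists of real eigenvalues. Expanding the characteristic polynomial of the displayed matrix gives
  det(λ I - A) = p(λ) = λ^4 + (7)λ^3 + (-10)λ^2 + (-112)λ + (-95.9984).
Solving p(λ) = 0 yields eigenvalues ≈ -6, -4, -1, 4. (A is shown rounded to 4 decimals, so these recover the underlying integer eigenvalues to within that precision.)
Verification: the trace of A = -7 equals the sum of eigenvalues -7, and det(A) ≈ -95.9984 matches the eigenvalue product -96.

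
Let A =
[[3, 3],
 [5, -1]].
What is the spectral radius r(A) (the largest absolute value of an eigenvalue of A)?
r(A) = (2 + sqrt(76))/2 ≈ 5.3589

The eigenvalues of A are the roots of its characteristic polynomial. With M = A (coefficients from the trace and determinant):
  p(λ) = det(λ I - M) = λ^2 - 2λ - 18.
For λ^2 - 2λ - 18 the discriminant is 76. It is nonnegative but not a perfect square, so the roots are real and irrational: λ = (2 ± sqrt(76))/2 ≈ 5.3589, -3.3589.
Thus the eigenvalues (to 4 decimals) are 5.3589 (modulus 5.3589); -3.3589 (modulus 3.3589). The spectral radius is the largest modulus: r(A) = (2 + sqrt(76))/2 ≈ 5.3589. (Cross-check: r(A) ≤ ||A||_2 ≈ 5.8863; equality holds whenever A is normal, though it can also hold for some non-normal A.)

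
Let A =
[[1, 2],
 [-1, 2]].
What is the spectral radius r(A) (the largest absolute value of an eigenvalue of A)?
r(A) = 2

The eigenvalues of A are the roots of its characteristic polynomial. With M = A (coefficients from the trace and determinant):
  p(λ) = det(λ I - M) = λ^2 - 3λ + 4.
For λ^2 - 3λ + 4 the discriminant is -7. It is negative, so the roots are the complex-conjugate pair λ = 3/2 ± (sqrt(7)/2) i ≈ 1.5 ± 1.3229i. For a conjugate pair the product of the roots equals the constant term, so |λ|^2 = 4 and |λ| = sqrt(4) = 2.
Thus the eigenvalues (to 4 decimals) are 1.5 ± 1.3229i (modulus 2). The spectral radius is the largest modulus: r(A) = 2. (Cross-check: r(A) ≤ ||A||_2 ≈ 2.8284; equality holds whenever A is normal, though it can also hold for some non-normal A.)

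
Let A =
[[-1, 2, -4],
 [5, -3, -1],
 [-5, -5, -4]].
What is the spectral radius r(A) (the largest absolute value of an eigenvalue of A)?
r(A) ≈ 6.5852

The eigenvalues of A are the roots of its characteristic polynomial. With M = A (coefficients from the trace, the sum of principal 2x2 minors, and det A):
  p(λ) = det(λ I - M) = λ^3 + 8λ^2 - 16λ - 203.
No integer candidate from the rational root theorem (±divisors of 203) is a root, so the roots are irrational. The cubic discriminant is Δ = -196419 < 0, so there is one real root and a complex-conjugate pair. p(4) = -75 and p(5) = 42 have opposite signs, so a root lies in (4, 5); Newton's method refines it to λ ≈ 4.6813. Dividing out (λ - (4.6813)) leaves approximately λ^2 + 12.6813λ + 43.3644. For λ^2 + 12.6813λ + 43.3644 the discriminant is -12.6429. It is negative, so the remaining roots are the complex-conjugate pair λ ≈ -6.3406 ± 1.7778i. Their product equals the constant term, so |λ|^2 ≈ 43.3644 and |λ| ≈ 6.5852.
Thus the eigenvalues (to 4 decimals) are 4.6813 (modulus 4.6813); -6.3406 ± 1.7778i (modulus 6.5852). The spectral radius is the largest modulus: r(A) ≈ 6.5852. (Cross-check: r(A) ≤ ||A||_2 ≈ 8.3749; equality holds whenever A is normal, though it can also hold for some non-normal A.)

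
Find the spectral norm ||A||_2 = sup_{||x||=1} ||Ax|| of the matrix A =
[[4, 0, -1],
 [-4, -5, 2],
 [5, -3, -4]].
||A||_2 ≈ 8.7165 (= sqrt(largest eigenvalue of A^T A))

||A||_2 = sigma_max(A) = sqrt(lambda_max(A^T A)). Form the symmetric matrix M = A^T A =
[[57, 5, -32],
 [5, 34, 2],
 [-32, 2, 21]].
Its characteristic polynomial (trace, sum of principal 2x2 minors, determinant of M give the coefficients) is
  p(λ) = det(λ I - M) = λ^3 - 112λ^2 + 2796λ - 4489.
No integer candidate from the rational root theorem (±divisors of 4489) is a root, so the roots are irrational. The cubic discriminant is Δ = 10164298229 > 0, so there are three distinct real roots. p(1) = -1804 and p(2) = 663 have opposite signs, so a root lies in (1, 2); Newton's method refines it to λ ≈ 1.7225. p(34) = 407 and p(35) = -954 have opposite signs, so a root lies in (34, 35); Newton's method refines it to λ ≈ 34.3004. p(75) = -2914 and p(76) = 71 have opposite signs, so a root lies in (75, 76); Newton's method refines it to λ ≈ 75.9771. Check (Vieta): the three roots sum to 112, matching tr M = 112.
So the eigenvalues of A^T A are ≈ 1.7225, 34.3004, 75.9771 (all ≥ 0, as they must be for A^T A). The largest is λ_max ≈ 75.9771, hence ||A||_2 = sqrt(λ_max) ≈ 8.7165.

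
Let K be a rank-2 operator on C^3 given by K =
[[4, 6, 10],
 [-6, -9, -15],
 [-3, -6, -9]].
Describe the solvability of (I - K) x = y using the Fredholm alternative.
(I - K) is singular (det(I - K) = 0, i.e. 1 ∈ sigma(K)). (I - K) x = y is solvable iff y ⊥ ker((I - K)^*) = span{(-1, 0, -1)}, i.e. iff -y_1 - y_3 = 0. When solvable, x is determined up to adding multiples of (-10, 15, -6) (ker(I - K) = span{(-10, 15, -6)}, dimension 1).

K has rank 2 and factors as K = U V^T = u1 v1^T + u2 v2^T with u1 = (2, -3, -3), v1 = (1, 2, 3), u2 = (2, -3, 0), v2 = (1, 1, 2) (multiplying out reproduces the displayed K). The nonzero eigenvalues of U V^T coincide with those of the 2 x 2 matrix G = V^T U = [[v1·u1, v1·u2], [v2·u1, v2·u2]] = [[-13, -4], [-7, -1]], and by the Sylvester determinant identity det(I_3 - U V^T) = det(I_2 - V^T U) = det([[14, 4], [7, 2]]) = (14)(2) - (4)(7) = 0. (Direct check: I - K =
[[-3, -6, -10],
 [6, 10, 15],
 [3, 6, 10]]
has determinant 0.) So 1 is an eigenvalue of K and (I - K) is not invertible. The finite-dimensional Fredholm alternative says: either (I - K) is invertible, or ker(I - K) ≠ {0} and then range(I - K) = ker((I - K)^*)^⊥, with dim ker(I - K) = dim ker((I - K)^*). We are in the second case, so we compute both kernels via the 2 x 2 reduction. If (I - U V^T) x = 0 then x = U (V^T x) lies in the column space of U; writing x = U b gives U (I_2 - G) b = 0, and since u1, u2 are independent, (I_2 - G) b = 0. With I_2 - G = [[14, 4], [7, 2]] (singular, as its determinant is 0) a null vector is b = (2, -7), so ker(I - K) = span{2·u1 + (-7)·u2} = span{(-10, 15, -6)}. For the adjoint, (I - K)^* = I - K^T = I - V U^T, and the same argument gives ker((I - K)^*) = {V a : (I_2 - G)^T a = 0}; (I_2 - G)^T = [[14, 7], [4, 2]] has null vector a = (1, -2), so ker((I - K)^*) = span{1·v1 + (-2)·v2} = span{(-1, 0, -1)}. (Both kernels are 1-dimensional, matching rank(I - K) = 2.) Therefore (I - K) x = y is solvable iff <y, (-1, 0, -1)> = 0, i.e. iff -y_1 - y_3 = 0; when solvable the solution set is the line x_p + c·(-10, 15, -6), c ∈ C.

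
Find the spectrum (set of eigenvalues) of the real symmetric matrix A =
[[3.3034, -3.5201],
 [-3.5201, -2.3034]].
sigma(A) ≈ {-4, 5}

A is real symmetric, so its spectrum consists of real eigenvalues. Expanding the characteristic polynomial of the displayed matrix gives
  det(λ I - A) = p(λ) = λ^2 + (-1)λ + (-20).
Solving p(λ) = 0 yields eigenvalues ≈ -4, 5. (A is shown rounded to 4 decimals, so these recover the underlying integer eigenvalues to within that precision.)
Verification: the trace of A = 1 equals the sum of eigenvalues 1, and det(A) ≈ -20.0002 matches the eigenvalue product -20.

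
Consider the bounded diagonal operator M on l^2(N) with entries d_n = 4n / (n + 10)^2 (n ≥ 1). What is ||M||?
||M|| = 1/10 (attained at n = 10)

For M diagonal, ||M|| = sup_n |d_n|. Treat f(x) = 4x / (x + 10)^2 for real x > 0. By the quotient rule, f'(x) = 4(10 - x)/(x + 10)^3, which is positive for x < 10 and negative for x > 10. So f has a unique maximum at x = 10, and since 10 is a positive integer, the supremum over n ≥ 1 is attained at n = 10: d_10 = 4·10/(10 + 10)^2 = 4·10/400 = 1/10. Hence ||M|| = 1/10.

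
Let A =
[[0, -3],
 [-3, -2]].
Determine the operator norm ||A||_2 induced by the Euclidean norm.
||A||_2 = sqrt((22 + sqrt(160))/2) ≈ 4.1623 (= sqrt(largest eigenvalue of A^T A))

||A||_2 = sigma_max(A) = sqrt(lambda_max(A^T A)). Form the symmetric matrix M = A^T A =
[[9, 6],
 [6, 13]].
Its characteristic polynomial (trace, determinant of M give the coefficients) is
  p(λ) = det(λ I - M) = λ^2 - 22λ + 81.
For λ^2 - 22λ + 81 the discriminant is 160. It is nonnegative but not a perfect square, so the roots are real and irrational: λ = (22 ± sqrt(160))/2 ≈ 17.3246, 4.6754.
So the eigenvalues of A^T A are ≈ 4.6754, 17.3246 (all ≥ 0, as they must be for A^T A). The largest is λ_max = (22 + sqrt(160))/2 ≈ 17.3246, hence ||A||_2 = sqrt(λ_max) = sqrt((22 + sqrt(160))/2) ≈ 4.1623.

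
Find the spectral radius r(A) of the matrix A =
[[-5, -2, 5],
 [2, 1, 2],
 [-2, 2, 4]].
r(A) ≈ 4.7337

The eigenvalues of A are the roots of its characteristic polynomial. With M = A (coefficients from the trace, the sum of principal 2x2 minors, and det A):
  p(λ) = det(λ I - M) = λ^3 - 11λ - 54.
No integer candidate from the rational root theorem (±divisors of 54) is a root, so the roots are irrational. The cubic discriminant is Δ = -73408 < 0, so there is one real root and a complex-conjugate pair. p(4) = -34 and p(5) = 16 have opposite signs, so a root lies in (4, 5); Newton's method refines it to λ ≈ 4.7337. Dividing out (λ - (4.7337)) leaves approximately λ^2 + 4.7337λ + 11.4076. For λ^2 + 4.7337λ + 11.4076 the discriminant is -23.2229. It is negative, so the remaining roots are the complex-conjugate pair λ ≈ -2.3668 ± 2.4095i. Their product equals the constant term, so |λ|^2 ≈ 11.4076 and |λ| ≈ 3.3775.
Thus the eigenvalues (to 4 decimals) are 4.7337 (modulus 4.7337); -2.3668 ± 2.4095i (modulus 3.3775). The spectral radius is the largest modulus: r(A) ≈ 4.7337. (Cross-check: r(A) ≤ ||A||_2 ≈ 8.3093; equality holds whenever A is normal, though it can also hold for some non-normal A.)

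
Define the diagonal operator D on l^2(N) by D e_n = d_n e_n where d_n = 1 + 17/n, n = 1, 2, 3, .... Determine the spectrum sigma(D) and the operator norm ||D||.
sigma(D) = {1 + 17/n : n ≥ 1} ∪ {1}; ||D|| = 18

A bounded diagonal operator on l^2 with diagonal entries d_n has spectrum equal to the closure of {d_n : n ≥ 1}: every d_n is an eigenvalue (with eigenvector e_n), so {d_n} ⊂ sigma(D); the spectrum is closed, so its closure is too; and for lambda not in the closure, (D - lambda I) has bounded inverse (the diagonal entries 1/(d_n - lambda) are bounded). For our sequence d_n = 1 + 17/n, n = 1, 2, 3, ...:
  - {d_n} = {1 + 17/n : n ≥ 1}; the only limit point is 1
  - closure = {1 + 17/n : n ≥ 1} ∪ {1}
For the norm: a diagonal operator has ||D|| = sup_n |d_n|. Here d_n = 1 + 17/n is positive and decreasing, so sup_n |d_n| = d_1 = 1 + 17 = 18. So ||D|| = 18.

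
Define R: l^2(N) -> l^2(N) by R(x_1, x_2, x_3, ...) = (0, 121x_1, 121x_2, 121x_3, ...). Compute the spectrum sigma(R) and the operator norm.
sigma(R) = closed disk {z in C : |z| ≤ 121}; ||R|| = 121

Note R = 121·U where U is the unit right shift (U x)_k = x_{k-1} (with x_0 := 0); so ||R|| = 121||U|| and sigma(R) = 121·sigma(U). ||R x||^2 = sum_{k≥1} |121x_k|^2 = 14641||x||^2, so ||R|| = 121 and sigma(R) ⊂ {|z| ≤ 121}. For any |lambda| < 121, the equation (R - lambda I) x = 0 forces x_1 = 0, then 121x_k = lambda x_{k+1} ⇒ x = 0, so R has no eigenvalues. But (R - lambda I) is not surjective for |lambda| < 121: solving (R - lambda I) x = e_1 would require x_n proportional to (lambda/121)^(-n), which is not in l^2. So every |lambda| < 121 lies in the residual spectrum. The boundary |lambda| = 121 is in the approximate point spectrum (the spectrum is closed). Hence sigma(R) is the closed disk of radius 121.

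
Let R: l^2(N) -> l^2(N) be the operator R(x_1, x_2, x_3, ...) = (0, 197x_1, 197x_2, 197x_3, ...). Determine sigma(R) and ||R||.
sigma(R) = closed disk {z in C : |z| ≤ 197}; ||R|| = 197

Note R = 197·U where U is the unit right shift (U x)_k = x_{k-1} (with x_0 := 0); so ||R|| = 197||U|| and sigma(R) = 197·sigma(U). ||R x||^2 = sum_{k≥1} |197x_k|^2 = 38809||x||^2, so ||R|| = 197 and sigma(R) ⊂ {|z| ≤ 197}. For any |lambda| < 197, the equation (R - lambda I) x = 0 forces x_1 = 0, then 197x_k = lambda x_{k+1} ⇒ x = 0, so R has no eigenvalues. But (R - lambda I) is not surjective for |lambda| < 197: solving (R - lambda I) x = e_1 would require x_n proportional to (lambda/197)^(-n), which is not in l^2. So every |lambda| < 197 lies in the residual spectrum. The boundary |lambda| = 197 is in the approximate point spectrum (the spectrum is closed). Hence sigma(R) is the closed disk of radius 197.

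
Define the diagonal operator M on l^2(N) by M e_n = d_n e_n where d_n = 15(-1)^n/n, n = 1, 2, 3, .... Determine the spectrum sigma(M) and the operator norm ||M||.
sigma(M) = {15(-1)^n/n : n ≥ 1} ∪ {0}; ||M|| = 15

A bounded diagonal operator on l^2 with diagonal entries d_n has spectrum equal to the closure of {d_n : n ≥ 1}: every d_n is an eigenvalue (with eigenvector e_n), so {d_n} ⊂ sigma(M); the spectrum is closed, so its closure is too; and for lambda not in the closure, (M - lambda I) has bounded inverse (the diagonal entries 1/(d_n - lambda) are bounded). For our sequence d_n = 15(-1)^n/n, n = 1, 2, 3, ...:
  - {d_n} = {15(-1)^n/n : n ≥ 1}; the only limit point is 0
  - closure = {15(-1)^n/n : n ≥ 1} ∪ {0}
For the norm: a diagonal operator has ||M|| = sup_n |d_n|. Here |d_n| = 15/n is decreasing, so sup_n |d_n| = |d_1| = 15. So ||M|| = 15.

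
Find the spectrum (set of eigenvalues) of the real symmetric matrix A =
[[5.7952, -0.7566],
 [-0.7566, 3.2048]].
sigma(A) ≈ {3, 6}

A is real symmetric, so its spectrum consists of real eigenvalues. Expanding the characteristic polynomial of the displayed matrix gives
  det(λ I - A) = p(λ) = λ^2 + (-9)λ + (18).
Solving p(λ) = 0 yields eigenvalues ≈ 3, 6. (A is shown rounded to 4 decimals, so these recover the underlying integer eigenvalues to within that precision.)
Verification: the trace of A = 9 equals the sum of eigenvalues 9, and det(A) ≈ 18.0000 matches the eigenvalue product 18.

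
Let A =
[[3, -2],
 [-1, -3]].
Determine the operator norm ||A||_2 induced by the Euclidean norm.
||A||_2 = sqrt((23 + sqrt(45))/2) ≈ 3.8541 (= sqrt(largest eigenvalue of A^T A))

||A||_2 = sigma_max(A) = sqrt(lambda_max(A^T A)). Form the symmetric matrix M = A^T A =
[[10, -3],
 [-3, 13]].
Its characteristic polynomial (trace, determinant of M give the coefficients) is
  p(λ) = det(λ I - M) = λ^2 - 23λ + 121.
For λ^2 - 23λ + 121 the discriminant is 45. It is nonnegative but not a perfect square, so the roots are real and irrational: λ = (23 ± sqrt(45))/2 ≈ 14.8541, 8.1459.
So the eigenvalues of A^T A are ≈ 8.1459, 14.8541 (all ≥ 0, as they must be for A^T A). The largest is λ_max = (23 + sqrt(45))/2 ≈ 14.8541, hence ||A||_2 = sqrt(λ_max) = sqrt((23 + sqrt(45))/2) ≈ 3.8541.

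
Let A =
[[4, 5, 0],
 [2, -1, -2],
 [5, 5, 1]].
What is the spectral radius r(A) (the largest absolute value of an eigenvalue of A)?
r(A) ≈ 3.4033

The eigenvalues of A are the roots of its characteristic polynomial. With M = A (coefficients from the trace, the sum of principal 2x2 minors, and det A):
  p(λ) = det(λ I - M) = λ^3 - 4λ^2 - λ + 24.
No integer candidate from the rational root theorem (±divisors of 24) is a root, so the roots are irrational. The cubic discriminant is Δ = -7660 < 0, so there is one real root and a complex-conjugate pair. p(-3) = -36 and p(-2) = 2 have opposite signs, so a root lies in (-3, -2); Newton's method refines it to λ ≈ -2.0721. Dividing out (λ - (-2.0721)) leaves approximately λ^2 - 6.0721λ + 11.5823. For λ^2 - 6.0721λ + 11.5823 the discriminant is -9.4583. It is negative, so the remaining roots are the complex-conjugate pair λ ≈ 3.0361 ± 1.5377i. Their product equals the constant term, so |λ|^2 ≈ 11.5823 and |λ| ≈ 3.4033.
Thus the eigenvalues (to 4 decimals) are -2.0721 (modulus 2.0721); 3.0361 ± 1.5377i (modulus 3.4033). The spectral radius is the largest modulus: r(A) ≈ 3.4033. (Cross-check: r(A) ≤ ||A||_2 ≈ 9.5653; equality holds whenever A is normal, though it can also hold for some non-normal A.)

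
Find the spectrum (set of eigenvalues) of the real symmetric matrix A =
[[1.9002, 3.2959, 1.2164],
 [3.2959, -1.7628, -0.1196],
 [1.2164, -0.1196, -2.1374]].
sigma(A) ≈ {-4, -2, 4}

A is real symmetric, so its spectrum consists of real eigenvalues. Expanding the characteristic polynomial of the displayed matrix gives
  det(λ I - A) = p(λ) = λ^3 + (2)λ^2 + (-16)λ + (-32).
Solving p(λ) = 0 yields eigenvalues ≈ -4, -2, 4. (A is shown rounded to 4 decimals, so these recover the underlying integer eigenvalues to within that precision.)
Verification: the trace of A = -2 equals the sum of eigenvalues -2, and det(A) ≈ 32.0002 matches the eigenvalue product 32.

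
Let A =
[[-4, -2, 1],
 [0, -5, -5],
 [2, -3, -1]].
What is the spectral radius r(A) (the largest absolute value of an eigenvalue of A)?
r(A) ≈ 6.4855

The eigenvalues of A are the roots of its characteristic polynomial. With M = A (coefficients from the trace, the sum of principal 2x2 minors, and det A):
  p(λ) = det(λ I - M) = λ^3 + 10λ^2 + 12λ - 70.
No integer candidate from the rational root theorem (±divisors of 70) is a root, so the roots are irrational. The cubic discriminant is Δ = 3988 > 0, so there are three distinct real roots. p(-7) = -7 and p(-6) = 2 have opposite signs, so a root lies in (-7, -6); Newton's method refines it to λ ≈ -6.4855. p(-6) = 2 and p(-5) = -5 have opposite signs, so a root lies in (-6, -5); Newton's method refines it to λ ≈ -5.483. p(1) = -47 and p(2) = 2 have opposite signs, so a root lies in (1, 2); Newton's method refines it to λ ≈ 1.9685. Check (Vieta): the three roots sum to -10, matching tr M = -10.
Thus the eigenvalues (to 4 decimals) are -6.4855 (modulus 6.4855); -5.483 (modulus 5.483); 1.9685 (modulus 1.9685). The spectral radius is the largest modulus: r(A) ≈ 6.4855. (Cross-check: r(A) ≤ ||A||_2 ≈ 7.6944; equality holds whenever A is normal, though it can also hold for some non-normal A.)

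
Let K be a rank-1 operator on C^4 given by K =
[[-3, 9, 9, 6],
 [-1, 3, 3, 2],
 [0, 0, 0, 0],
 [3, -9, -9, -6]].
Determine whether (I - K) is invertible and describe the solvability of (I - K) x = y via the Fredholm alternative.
(I - K) is invertible (det(I - K) = 7 ≠ 0), so for every y in C^4 the equation (I - K) x = y has a unique solution.

K has rank 1, so it is an outer product K = u v^T: every row of K is a multiple of one row vector. Reading off the entries, u = (-3, -1, 0, 3) and v = (1, -3, -3, -2) (row i of K equals u_i·v^T). A rank-one matrix u v^T satisfies K u = u (v·u) and kills the (3)-dimensional subspace v^⊥, so its characteristic polynomial is lambda^3 (lambda - v·u) with v·u = tr K = -6. Hence the eigenvalues of I - K are 1 (multiplicity 3) and 1 - (-6) = 7, so det(I - K) = 7. (Direct check: I - K =
[[4, -9, -9, -6],
 [1, -2, -3, -2],
 [0, 0, 1, 0],
 [-3, 9, 9, 7]]
has determinant 7.) The finite-dimensional Fredholm alternative says: either (I - K) is invertible, or ker(I - K) ≠ {0} and then range(I - K) = ker((I - K)^*)^⊥, with dim ker(I - K) = dim ker((I - K)^*). Since det(I - K) ≠ 0, 1 is not an eigenvalue of K and ker(I - K) = {0}, so we are in the first case: for every y there is a unique x = (I - K)^(-1) y. Explicitly, by the Sherman–Morrison formula, (I - u v^T)^(-1) = I + u v^T/(1 - v·u), i.e. (I - K)^(-1) = I + K/(7).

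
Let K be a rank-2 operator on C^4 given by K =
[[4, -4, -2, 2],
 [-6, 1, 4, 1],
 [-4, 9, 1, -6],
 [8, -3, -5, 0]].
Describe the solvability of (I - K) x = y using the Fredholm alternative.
(I - K) is invertible (det(I - K) = -107 ≠ 0), so for every y in C^4 the equation (I - K) x = y has a unique solution.

K has rank 2 and factors as K = U V^T = u1 v1^T + u2 v2^T with u1 = (-2, 2, 3, -3), v1 = (-2, 2, 1, -1), u2 = (0, -1, 1, 1), v2 = (2, 3, -2, -3) (multiplying out reproduces the displayed K). The nonzero eigenvalues of U V^T coincide with those of the 2 x 2 matrix G = V^T U = [[v1·u1, v1·u2], [v2·u1, v2·u2]] = [[14, -2], [5, -8]], and by the Sylvester determinant identity det(I_4 - U V^T) = det(I_2 - V^T U) = det([[-13, 2], [-5, 9]]) = (-13)(9) - (2)(-5) = -107. (Direct check: I - K =
[[-3, 4, 2, -2],
 [6, 0, -4, -1],
 [4, -9, 0, 6],
 [-8, 3, 5, 1]]
has determinant -107.) The finite-dimensional Fredholm alternative says: either (I - K) is invertible, or ker(I - K) ≠ {0} and then range(I - K) = ker((I - K)^*)^⊥, with dim ker(I - K) = dim ker((I - K)^*). Since det(I - K) ≠ 0, 1 is not an eigenvalue of K and ker(I - K) = {0}, so we are in the first case: for every y there is a unique x = (I - K)^(-1) y. (Explicitly, by the Woodbury identity, (I - U V^T)^(-1) = I + U (I_2 - G)^(-1) V^T.)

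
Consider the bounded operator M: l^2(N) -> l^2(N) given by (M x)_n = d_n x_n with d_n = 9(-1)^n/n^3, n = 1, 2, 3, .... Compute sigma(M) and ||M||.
sigma(M) = {9(-1)^n/n^3 : n ≥ 1} ∪ {0}; ||M|| = 9

A bounded diagonal operator on l^2 with diagonal entries d_n has spectrum equal to the closure of {d_n : n ≥ 1}: every d_n is an eigenvalue (with eigenvector e_n), so {d_n} ⊂ sigma(M); the spectrum is closed, so its closure is too; and for lambda not in the closure, (M - lambda I) has bounded inverse (the diagonal entries 1/(d_n - lambda) are bounded). For our sequence d_n = 9(-1)^n/n^3, n = 1, 2, 3, ...:
  - {d_n} = {9(-1)^n/n^3 : n ≥ 1}; the only limit point is 0
  - closure = {9(-1)^n/n^3 : n ≥ 1} ∪ {0}
For the norm: a diagonal operator has ||M|| = sup_n |d_n|. Here |d_n| = 9/n^3 is decreasing, so sup_n |d_n| = |d_1| = 9. So ||M|| = 9.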